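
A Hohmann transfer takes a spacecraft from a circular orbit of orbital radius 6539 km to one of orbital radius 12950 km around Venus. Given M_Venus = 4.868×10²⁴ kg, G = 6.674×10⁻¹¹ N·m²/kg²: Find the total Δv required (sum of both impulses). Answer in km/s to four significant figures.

μ = GM = 6.674×10⁻¹¹ × 4.868×10²⁴ = 3.249×10¹⁴ m³/s².
r₁ = 6539 km = 6.539×10⁶ m.
r₂ = 12950 km = 1.295×10⁷ m.
Transfer ellipse a_t = (r₁ + r₂)/2 = 9.744×10⁶ m.
At r₁: circular v_c1 = √(μ/r₁) = 7049 m/s; transfer-periapsis v_p = √[μ(2/r₁ − 1/a_t)] = 8126 m/s.
Δv₁ = v_p − v_c1 = 1077 m/s.
At r₂: circular v_c2 = √(μ/r₂) = 5009 m/s; transfer-apoapsis v_a = √[μ(2/r₂ − 1/a_t)] = 4103 m/s.
Δv₂ = v_c2 − v_a = 905.7 m/s.
Total Δv = Δv₁ + Δv₂ = 1983 m/s = 1.983 km/s.

Δv_total ≈ 1.983 km/s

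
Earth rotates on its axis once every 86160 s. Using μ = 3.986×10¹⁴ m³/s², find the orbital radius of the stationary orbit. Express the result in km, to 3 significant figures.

A synchronous orbit has period T, so by Kepler's third law a = (μT²/4π²)^(1/3).
μT²/4π² = 3.986×10¹⁴ × (8.616×10⁴)² / 39.48 = 7.495×10²² m³.
a = 4.216×10⁷ m = 42163 km.

r_sync ≈ 42200 km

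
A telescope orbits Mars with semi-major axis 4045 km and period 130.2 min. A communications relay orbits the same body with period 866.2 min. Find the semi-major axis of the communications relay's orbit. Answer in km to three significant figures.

a₂ ≈ 14300 km

Kepler's third law: a³ ∝ T², so a₂ = a₁ (T₂/T₁)^(2/3).
T₂/T₁ = 6.653, (T₂/T₁)^(2/3) = 3.537.
a₂ = 4045 × 3.537 = 14310 km.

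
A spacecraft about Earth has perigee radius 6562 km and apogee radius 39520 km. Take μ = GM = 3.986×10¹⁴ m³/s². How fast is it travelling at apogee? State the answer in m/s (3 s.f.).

v ≈ 1690 m/s

Semi-major axis a = (r_p + r_a)/2 = 23041 km = 2.304×10⁷ m.
Vis-viva: v² = μ(2/r − 1/a) = 3.986×10¹⁴ × (5.061×10⁻⁸ − 4.340×10⁻⁸) = 2.872×10⁶ m²/s².
v = 1695 m/s.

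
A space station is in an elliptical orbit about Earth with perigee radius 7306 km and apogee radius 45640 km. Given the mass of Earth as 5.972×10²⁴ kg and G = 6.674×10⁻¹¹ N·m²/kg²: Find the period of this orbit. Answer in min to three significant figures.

T ≈ 714 min

μ = GM = 6.674×10⁻¹¹ × 5.972×10²⁴ = 3.986×10¹⁴ m³/s².
Semi-major axis a = (r_p + r_a)/2 = (7306.0 + 45640)/2 = 26473 km = 2.647×10⁷ m.
By Kepler's third law T = 2π√(a³/μ) = 2π × 6.823×10³ = 4.287×10⁴ s.
= 714.5 min.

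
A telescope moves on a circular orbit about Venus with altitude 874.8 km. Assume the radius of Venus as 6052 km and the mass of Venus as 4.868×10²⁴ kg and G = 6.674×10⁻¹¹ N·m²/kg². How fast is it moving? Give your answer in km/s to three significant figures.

μ = GM = 6.674×10⁻¹¹ × 4.868×10²⁴ = 3.249×10¹⁴ m³/s².
r = 6052 + 874.8 = 6926.8 km = 6.9268×10⁶ m.
For a circular orbit v = √(μ/r) = √(3.249×10¹⁴ / 6.927×10⁶) = √(4.690×10⁷) = 6849 m/s.
That is 6.849 km/s.

v ≈ 6.85 km/s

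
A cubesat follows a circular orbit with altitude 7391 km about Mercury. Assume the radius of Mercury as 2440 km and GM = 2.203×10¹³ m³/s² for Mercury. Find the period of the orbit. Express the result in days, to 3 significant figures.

r = 2440 + 7391 = 9831.0 km = 9.8310×10⁶ m.
Kepler's third law: T = 2π√(r³/μ) = 2π√((9.831×10⁶)³ / 2.203×10¹³).
r³/μ = 4.313×10⁷ s², so T = 2π × 6.567×10³ = 4.126×10⁴ s.
Converting: 4.126×10⁴ s ÷ 86400 = 0.4776 days.

T ≈ 0.478 days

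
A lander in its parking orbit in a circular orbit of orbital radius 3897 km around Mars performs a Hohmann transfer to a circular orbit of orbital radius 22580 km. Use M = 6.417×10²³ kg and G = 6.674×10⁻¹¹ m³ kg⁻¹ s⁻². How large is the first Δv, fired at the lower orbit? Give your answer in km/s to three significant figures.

μ = GM = 6.674×10⁻¹¹ × 6.417×10²³ = 4.283×10¹³ m³/s².
r₁ = 3897 km = 3.897×10⁶ m.
r₂ = 22580 km = 2.258×10⁷ m.
Transfer ellipse a_t = (r₁ + r₂)/2 = 1.324×10⁷ m.
At r₁: circular v_c1 = √(μ/r₁) = 3315 m/s; transfer-periapsis v_p = √[μ(2/r₁ − 1/a_t)] = 4329 m/s.
Δv₁ = v_p − v_c1 = 1014 m/s.
= 1.014 km/s.

Δv ≈ 1.01 km/s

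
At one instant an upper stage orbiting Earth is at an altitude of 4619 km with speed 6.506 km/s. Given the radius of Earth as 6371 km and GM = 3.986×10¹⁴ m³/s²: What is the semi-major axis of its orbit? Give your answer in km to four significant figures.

a ≈ 13190 km

r = 6371 + 4619 = 10990 km = 1.099×10⁷ m.
Specific orbital energy ε = v²/2 − μ/r = (6506)²/2 − 3.986×10¹⁴/1.099×10⁷ = -1.511×10⁷ J/kg.
Since ε = −μ/(2a), a = −μ/(2ε) = 1.319×10⁷ m = 13194 km.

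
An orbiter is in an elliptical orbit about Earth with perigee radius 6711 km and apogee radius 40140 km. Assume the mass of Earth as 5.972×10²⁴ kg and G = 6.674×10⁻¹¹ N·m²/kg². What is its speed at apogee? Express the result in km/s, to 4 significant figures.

v ≈ 1.687 km/s

μ = GM = 6.674×10⁻¹¹ × 5.972×10²⁴ = 3.986×10¹⁴ m³/s².
Semi-major axis a = (r_p + r_a)/2 = 23426 km = 2.343×10⁷ m.
Vis-viva: v² = μ(2/r − 1/a) = 3.986×10¹⁴ × (4.983×10⁻⁸ − 4.269×10⁻⁸) = 2.845×10⁶ m²/s².
v = 1687 m/s = 1.687 km/s.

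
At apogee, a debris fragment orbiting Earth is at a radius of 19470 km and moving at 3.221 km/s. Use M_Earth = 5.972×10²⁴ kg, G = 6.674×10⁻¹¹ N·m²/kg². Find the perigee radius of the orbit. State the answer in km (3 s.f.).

perigee radius ≈ 6610 km

μ = GM = 6.674×10⁻¹¹ × 5.972×10²⁴ = 3.986×10¹⁴ m³/s².
r_a = 1.947×10⁷ m.
Specific energy ε = v²/2 − μ/r = -1.528×10⁷ J/kg, so a = −μ/(2ε) = 1.304×10⁷ m.
The apsides satisfy r_p + r_a = 2a, so the perigee radius is 2a − r_a = 6.608×10⁶ m = 6608.3 km.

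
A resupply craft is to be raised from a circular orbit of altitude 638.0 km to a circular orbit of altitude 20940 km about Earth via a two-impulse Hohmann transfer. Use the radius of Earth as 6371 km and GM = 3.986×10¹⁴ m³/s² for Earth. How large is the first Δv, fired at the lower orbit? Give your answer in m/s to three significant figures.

r₁ = 6371 + 638.0 = 7009.0 km = 7.0090×10⁶ m.
r₂ = 6371 + 20940 = 27311 km = 2.7311×10⁷ m.
Transfer ellipse a_t = (r₁ + r₂)/2 = 1.716×10⁷ m.
At r₁: circular v_c1 = √(μ/r₁) = 7541 m/s; transfer-perigee v_p = √[μ(2/r₁ − 1/a_t)] = 9514 m/s.
Δv₁ = v_p − v_c1 = 1973 m/s.

Δv ≈ 1970 m/s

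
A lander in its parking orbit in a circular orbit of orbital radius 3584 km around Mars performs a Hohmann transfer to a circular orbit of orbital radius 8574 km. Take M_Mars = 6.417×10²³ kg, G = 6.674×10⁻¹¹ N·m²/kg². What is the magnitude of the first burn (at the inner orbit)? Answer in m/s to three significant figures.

Δv ≈ 649 m/s

μ = GM = 6.674×10⁻¹¹ × 6.417×10²³ = 4.283×10¹³ m³/s².
r₁ = 3584 km = 3.584×10⁶ m.
r₂ = 8574 km = 8.574×10⁶ m.
Transfer ellipse a_t = (r₁ + r₂)/2 = 6.079×10⁶ m.
At r₁: circular v_c1 = √(μ/r₁) = 3457 m/s; transfer-periapsis v_p = √[μ(2/r₁ − 1/a_t)] = 4105 m/s.
Δv₁ = v_p − v_c1 = 648.5 m/s.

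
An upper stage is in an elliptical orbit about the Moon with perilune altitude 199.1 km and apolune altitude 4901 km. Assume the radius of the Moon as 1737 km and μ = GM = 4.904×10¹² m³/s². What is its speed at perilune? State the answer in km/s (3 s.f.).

r_p = 1737 + 199.1 = 1936.1 km = 1.9361×10⁶ m.
r_a = 1737 + 4901 = 6638.0 km = 6.6380×10⁶ m.
Semi-major axis a = (r_p + r_a)/2 = 4287.1 km = 4.287×10⁶ m.
Vis-viva: v² = μ(2/r − 1/a) = 4.904×10¹² × (1.033×10⁻⁶ − 2.333×10⁻⁷) = 3.922×10⁶ m²/s².
v = 1980 m/s = 1.980 km/s.

v ≈ 1.98 km/s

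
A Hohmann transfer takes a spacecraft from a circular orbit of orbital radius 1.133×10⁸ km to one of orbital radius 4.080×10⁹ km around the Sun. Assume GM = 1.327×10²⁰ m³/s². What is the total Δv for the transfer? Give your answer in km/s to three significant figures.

r₁ = 1.133×10⁸ km = 1.133×10¹¹ m.
r₂ = 4.080×10⁹ km = 4.080×10¹² m.
Transfer ellipse a_t = (r₁ + r₂)/2 = 2.097×10¹² m.
At r₁: circular v_c1 = √(μ/r₁) = 34220 m/s; transfer-perihelion v_p = √[μ(2/r₁ − 1/a_t)] = 47740 m/s.
Δv₁ = v_p − v_c1 = 13520 m/s.
At r₂: circular v_c2 = √(μ/r₂) = 5703 m/s; transfer-aphelion v_a = √[μ(2/r₂ − 1/a_t)] = 1326 m/s.
Δv₂ = v_c2 − v_a = 4377 m/s.
Total Δv = Δv₁ + Δv₂ = 17890 m/s = 17.89 km/s.

Δv_total ≈ 17.9 km/s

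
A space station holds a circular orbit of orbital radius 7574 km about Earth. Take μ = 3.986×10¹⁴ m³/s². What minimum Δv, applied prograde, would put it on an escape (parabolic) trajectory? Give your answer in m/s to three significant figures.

Δv ≈ 3000 m/s

r = 7574 km = 7.574×10⁶ m.
Circular speed v_c = √(μ/r) = 7254 m/s.
Escape speed v_esc = √(2μ/r) = √2 × v_c = 10260 m/s.
Δv = v_esc − v_c = 3005 m/s.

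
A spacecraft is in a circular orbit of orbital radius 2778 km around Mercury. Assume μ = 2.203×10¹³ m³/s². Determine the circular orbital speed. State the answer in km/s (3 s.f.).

r = 2778 km = 2.778×10⁶ m.
For a circular orbit v = √(μ/r) = √(2.203×10¹³ / 2.778×10⁶) = √(7.930×10⁶) = 2816 m/s.
That is 2.816 km/s.

v ≈ 2.82 km/s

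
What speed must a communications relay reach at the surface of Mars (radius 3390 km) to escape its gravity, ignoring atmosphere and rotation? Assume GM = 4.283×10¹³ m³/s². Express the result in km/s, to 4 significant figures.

r = R = 3.390×10⁶ m.
Escape speed v_esc = √(2μ/r) = √(2 × 4.283×10¹³ / 3.390×10⁶) = √(2.527×10⁷) = 5027 m/s.
= 5.027 km/s.

v_esc ≈ 5.027 km/s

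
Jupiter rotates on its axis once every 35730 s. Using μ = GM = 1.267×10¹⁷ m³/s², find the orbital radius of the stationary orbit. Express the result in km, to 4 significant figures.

A synchronous orbit has period T, so by Kepler's third law a = (μT²/4π²)^(1/3).
μT²/4π² = 1.267×10¹⁷ × (3.573×10⁴)² / 39.48 = 4.097×10²⁴ m³.
a = 1.600×10⁸ m = 1.6002×10⁵ km.

r_sync ≈ 1.600×10⁵ km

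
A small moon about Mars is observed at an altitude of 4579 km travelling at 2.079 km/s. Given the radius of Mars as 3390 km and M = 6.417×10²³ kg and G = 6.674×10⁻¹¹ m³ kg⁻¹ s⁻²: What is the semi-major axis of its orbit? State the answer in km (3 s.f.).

μ = GM = 6.674×10⁻¹¹ × 6.417×10²³ = 4.283×10¹³ m³/s².
r = 3390 + 4579 = 7969.0 km = 7.969×10⁶ m.
Specific orbital energy ε = v²/2 − μ/r = (2079)²/2 − 4.283×10¹³/7.969×10⁶ = -3.213×10⁶ J/kg.
Since ε = −μ/(2a), a = −μ/(2ε) = 6.664×10⁶ m = 6664.5 km.

a ≈ 6660 km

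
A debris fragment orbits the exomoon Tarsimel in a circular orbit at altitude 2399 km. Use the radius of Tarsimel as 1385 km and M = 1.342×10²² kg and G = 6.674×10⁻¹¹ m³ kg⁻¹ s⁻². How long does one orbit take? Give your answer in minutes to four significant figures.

μ = GM = 6.674×10⁻¹¹ × 1.342×10²² = 8.957×10¹¹ m³/s².
r = 1385 + 2399 = 3784.0 km = 3.7840×10⁶ m.
Kepler's third law: T = 2π√(r³/μ) = 2π√((3.784×10⁶)³ / 8.957×10¹¹).
r³/μ = 6.049×10⁷ s², so T = 2π × 7.778×10³ = 4.887×10⁴ s.
Converting: 4.887×10⁴ s ÷ 60.00 = 814.5 minutes.

T ≈ 814.5 minutes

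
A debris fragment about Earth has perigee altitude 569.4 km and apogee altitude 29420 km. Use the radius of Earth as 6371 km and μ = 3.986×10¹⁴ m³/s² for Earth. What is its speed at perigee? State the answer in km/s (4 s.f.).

r_p = 6371 + 569.4 = 6940.4 km = 6.9404×10⁶ m.
r_a = 6371 + 29420 = 35791 km = 3.5791×10⁷ m.
Semi-major axis a = (r_p + r_a)/2 = 21366 km = 2.137×10⁷ m.
Vis-viva: v² = μ(2/r − 1/a) = 3.986×10¹⁴ × (2.882×10⁻⁷ − 4.680×10⁻⁸) = 9.621×10⁷ m²/s².
v = 9809 m/s = 9.809 km/s.

v ≈ 9.809 km/s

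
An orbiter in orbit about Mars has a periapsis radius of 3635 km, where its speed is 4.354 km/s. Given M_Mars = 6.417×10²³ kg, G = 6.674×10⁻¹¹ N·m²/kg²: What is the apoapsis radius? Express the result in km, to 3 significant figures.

μ = GM = 6.674×10⁻¹¹ × 6.417×10²³ = 4.283×10¹³ m³/s².
r_p = 3.635×10⁶ m.
Specific energy ε = v²/2 − μ/r = -2.303×10⁶ J/kg, so a = −μ/(2ε) = 9.297×10⁶ m.
The apsides satisfy r_p + r_a = 2a, so the apoapsis radius is 2a − r_p = 1.496×10⁷ m = 14960 km.

apoapsis radius ≈ 15000 km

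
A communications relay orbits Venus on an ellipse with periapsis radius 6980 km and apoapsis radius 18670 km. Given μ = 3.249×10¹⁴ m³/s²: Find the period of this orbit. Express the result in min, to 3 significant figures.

T ≈ 267 min

Semi-major axis a = (r_p + r_a)/2 = (6980.0 + 18670)/2 = 12825 km = 1.282×10⁷ m.
By Kepler's third law T = 2π√(a³/μ) = 2π × 2.548×10³ = 1.601×10⁴ s.
= 266.8 min.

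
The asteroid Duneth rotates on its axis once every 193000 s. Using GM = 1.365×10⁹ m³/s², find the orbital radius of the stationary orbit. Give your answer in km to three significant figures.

r_sync ≈ 1090 km

A synchronous orbit has period T, so by Kepler's third law a = (μT²/4π²)^(1/3).
μT²/4π² = 1.365×10⁹ × (1.930×10⁵)² / 39.48 = 1.288×10¹⁸ m³.
a = 1.088×10⁶ m = 1088.0 km.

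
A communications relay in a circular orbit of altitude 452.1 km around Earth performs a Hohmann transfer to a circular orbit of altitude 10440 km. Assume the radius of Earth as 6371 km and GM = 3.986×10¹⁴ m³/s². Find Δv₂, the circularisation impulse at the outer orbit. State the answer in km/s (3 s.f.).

Δv ≈ 1.17 km/s

r₁ = 6371 + 452.1 = 6823.1 km = 6.8231×10⁶ m.
r₂ = 6371 + 10440 = 16811 km = 1.6811×10⁷ m.
Transfer ellipse a_t = (r₁ + r₂)/2 = 1.182×10⁷ m.
At r₁: circular v_c1 = √(μ/r₁) = 7643 m/s; transfer-perigee v_p = √[μ(2/r₁ − 1/a_t)] = 9116 m/s.
At r₂: circular v_c2 = √(μ/r₂) = 4869 m/s; transfer-apogee v_a = √[μ(2/r₂ − 1/a_t)] = 3700 m/s.
Δv₂ = v_c2 − v_a = 1169 m/s.
= 1.169 km/s.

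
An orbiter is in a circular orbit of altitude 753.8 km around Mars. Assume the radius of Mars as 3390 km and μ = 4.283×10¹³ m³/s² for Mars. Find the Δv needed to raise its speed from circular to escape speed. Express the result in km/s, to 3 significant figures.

Δv ≈ 1.33 km/s

r = 3390 + 753.8 = 4143.8 km = 4.1438×10⁶ m.
Circular speed v_c = √(μ/r) = 3215 m/s.
Escape speed v_esc = √(2μ/r) = √2 × v_c = 4547 m/s.
Δv = v_esc − v_c = 1332 m/s = 1.332 km/s.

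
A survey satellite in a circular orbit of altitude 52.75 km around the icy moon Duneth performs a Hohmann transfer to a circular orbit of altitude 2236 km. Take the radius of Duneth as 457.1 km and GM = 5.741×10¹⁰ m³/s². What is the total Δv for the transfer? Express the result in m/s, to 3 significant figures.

r₁ = 457.1 + 52.75 = 509.85 km = 5.0985×10⁵ m.
r₂ = 457.1 + 2236 = 2693.1 km = 2.6931×10⁶ m.
Transfer ellipse a_t = (r₁ + r₂)/2 = 1.601×10⁶ m.
At r₁: circular v_c1 = √(μ/r₁) = 335.6 m/s; transfer-periapsis v_p = √[μ(2/r₁ − 1/a_t)] = 435.1 m/s.
Δv₁ = v_p − v_c1 = 99.59 m/s.
At r₂: circular v_c2 = √(μ/r₂) = 146.0 m/s; transfer-apoapsis v_a = √[μ(2/r₂ − 1/a_t)] = 82.38 m/s.
Δv₂ = v_c2 − v_a = 63.62 m/s.
Total Δv = Δv₁ + Δv₂ = 163.2 m/s.

Δv_total ≈ 163 m/s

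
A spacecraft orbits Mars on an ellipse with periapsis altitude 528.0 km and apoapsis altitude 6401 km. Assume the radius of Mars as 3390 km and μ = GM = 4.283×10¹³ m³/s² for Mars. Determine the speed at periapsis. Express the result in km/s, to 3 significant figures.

v ≈ 3.95 km/s

r_p = 3390 + 528.0 = 3918.0 km = 3.9180×10⁶ m.
r_a = 3390 + 6401 = 9791.0 km = 9.7910×10⁶ m.
Semi-major axis a = (r_p + r_a)/2 = 6854.5 km = 6.854×10⁶ m.
Vis-viva: v² = μ(2/r − 1/a) = 4.283×10¹³ × (5.105×10⁻⁷ − 1.459×10⁻⁷) = 1.561×10⁷ m²/s².
v = 3952 m/s = 3.952 km/s.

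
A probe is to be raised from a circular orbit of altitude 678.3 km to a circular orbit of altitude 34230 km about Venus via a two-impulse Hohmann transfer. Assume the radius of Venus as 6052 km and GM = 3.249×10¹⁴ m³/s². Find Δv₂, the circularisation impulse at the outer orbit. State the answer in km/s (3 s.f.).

Δv ≈ 1.32 km/s

r₁ = 6052 + 678.3 = 6730.3 km = 6.7303×10⁶ m.
r₂ = 6052 + 34230 = 40282 km = 4.0282×10⁷ m.
Transfer ellipse a_t = (r₁ + r₂)/2 = 2.351×10⁷ m.
At r₁: circular v_c1 = √(μ/r₁) = 6948 m/s; transfer-periapsis v_p = √[μ(2/r₁ − 1/a_t)] = 9095 m/s.
At r₂: circular v_c2 = √(μ/r₂) = 2840 m/s; transfer-apoapsis v_a = √[μ(2/r₂ − 1/a_t)] = 1520 m/s.
Δv₂ = v_c2 − v_a = 1320 m/s.
= 1.320 km/s.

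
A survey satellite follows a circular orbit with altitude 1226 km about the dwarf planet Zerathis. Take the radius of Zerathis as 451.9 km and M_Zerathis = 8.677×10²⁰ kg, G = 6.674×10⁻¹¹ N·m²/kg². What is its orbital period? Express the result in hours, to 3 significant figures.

T ≈ 15.8 hours

μ = GM = 6.674×10⁻¹¹ × 8.677×10²⁰ = 5.791×10¹⁰ m³/s².
r = 451.9 + 1226 = 1677.9 km = 1.6779×10⁶ m.
Kepler's third law: T = 2π√(r³/μ) = 2π√((1.678×10⁶)³ / 5.791×10¹⁰).
r³/μ = 8.157×10⁷ s², so T = 2π × 9.032×10³ = 5.675×10⁴ s.
Converting: 5.675×10⁴ s ÷ 3600 = 15.76 hours.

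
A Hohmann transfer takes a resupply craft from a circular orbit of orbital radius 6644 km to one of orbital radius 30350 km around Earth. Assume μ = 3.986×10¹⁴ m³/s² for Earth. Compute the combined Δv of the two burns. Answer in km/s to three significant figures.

r₁ = 6644 km = 6.644×10⁶ m.
r₂ = 30350 km = 3.035×10⁷ m.
Transfer ellipse a_t = (r₁ + r₂)/2 = 1.850×10⁷ m.
At r₁: circular v_c1 = √(μ/r₁) = 7746 m/s; transfer-perigee v_p = √[μ(2/r₁ − 1/a_t)] = 9922 m/s.
Δv₁ = v_p − v_c1 = 2176 m/s.
At r₂: circular v_c2 = √(μ/r₂) = 3624 m/s; transfer-apogee v_a = √[μ(2/r₂ − 1/a_t)] = 2172 m/s.
Δv₂ = v_c2 − v_a = 1452 m/s.
Total Δv = Δv₁ + Δv₂ = 3628 m/s = 3.628 km/s.

Δv_total ≈ 3.63 km/s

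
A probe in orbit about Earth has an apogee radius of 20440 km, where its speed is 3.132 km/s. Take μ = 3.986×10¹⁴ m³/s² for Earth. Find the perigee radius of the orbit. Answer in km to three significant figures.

perigee radius ≈ 6870 km

r_a = 2.044×10⁷ m.
Specific energy ε = v²/2 − μ/r = -1.460×10⁷ J/kg, so a = −μ/(2ε) = 1.365×10⁷ m.
The apsides satisfy r_p + r_a = 2a, so the perigee radius is 2a − r_a = 6.868×10⁶ m = 6868.4 km.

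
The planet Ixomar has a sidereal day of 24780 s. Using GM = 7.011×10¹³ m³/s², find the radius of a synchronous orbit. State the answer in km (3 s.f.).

r_sync ≈ 10300 km

A synchronous orbit has period T, so by Kepler's third law a = (μT²/4π²)^(1/3).
μT²/4π² = 7.011×10¹³ × (2.478×10⁴)² / 39.48 = 1.090×10²¹ m³.
a = 1.029×10⁷ m = 10293 km.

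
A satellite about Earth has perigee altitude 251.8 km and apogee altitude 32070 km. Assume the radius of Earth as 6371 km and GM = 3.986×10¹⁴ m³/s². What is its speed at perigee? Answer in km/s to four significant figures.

r_p = 6371 + 251.8 = 6622.8 km = 6.6228×10⁶ m.
r_a = 6371 + 32070 = 38441 km = 3.8441×10⁷ m.
Semi-major axis a = (r_p + r_a)/2 = 22532 km = 2.253×10⁷ m.
Vis-viva: v² = μ(2/r − 1/a) = 3.986×10¹⁴ × (3.020×10⁻⁷ − 4.438×10⁻⁸) = 1.027×10⁸ m²/s².
v = 10130 m/s = 10.13 km/s.

v ≈ 10.13 km/s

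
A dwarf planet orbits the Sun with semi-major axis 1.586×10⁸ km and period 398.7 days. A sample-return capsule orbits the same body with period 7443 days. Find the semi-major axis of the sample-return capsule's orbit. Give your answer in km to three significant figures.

Kepler's third law: a³ ∝ T², so a₂ = a₁ (T₂/T₁)^(2/3).
T₂/T₁ = 18.67, (T₂/T₁)^(2/3) = 7.037.
a₂ = 1.586×10⁸ × 7.037 = 1.116×10⁹ km.

a₂ ≈ 1.12×10⁹ km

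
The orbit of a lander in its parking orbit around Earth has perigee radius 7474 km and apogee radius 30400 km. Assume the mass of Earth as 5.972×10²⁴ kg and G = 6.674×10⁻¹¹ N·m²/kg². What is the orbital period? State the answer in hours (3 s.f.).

T ≈ 7.20 hours

μ = GM = 6.674×10⁻¹¹ × 5.972×10²⁴ = 3.986×10¹⁴ m³/s².
Semi-major axis a = (r_p + r_a)/2 = (7474.0 + 30400)/2 = 18937 km = 1.894×10⁷ m.
By Kepler's third law T = 2π√(a³/μ) = 2π × 4.128×10³ = 2.594×10⁴ s.
= 7.204 hours.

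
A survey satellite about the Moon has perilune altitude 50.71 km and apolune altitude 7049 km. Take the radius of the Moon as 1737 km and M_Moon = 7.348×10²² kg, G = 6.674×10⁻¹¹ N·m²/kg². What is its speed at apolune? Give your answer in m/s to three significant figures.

v ≈ 434 m/s

μ = GM = 6.674×10⁻¹¹ × 7.348×10²² = 4.904×10¹² m³/s².
r_p = 1737 + 50.71 = 1787.7 km = 1.7877×10⁶ m.
r_a = 1737 + 7049 = 8786.0 km = 8.7860×10⁶ m.
Semi-major axis a = (r_p + r_a)/2 = 5286.9 km = 5.287×10⁶ m.
Vis-viva: v² = μ(2/r − 1/a) = 4.904×10¹² × (2.276×10⁻⁷ − 1.891×10⁻⁷) = 1.887×10⁵ m²/s².
v = 434.4 m/s.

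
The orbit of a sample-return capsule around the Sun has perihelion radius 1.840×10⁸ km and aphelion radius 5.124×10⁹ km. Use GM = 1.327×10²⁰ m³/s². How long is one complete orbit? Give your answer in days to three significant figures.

Semi-major axis a = (r_p + r_a)/2 = (1.8400×10⁸ + 5.1240×10⁹)/2 = 2.6540×10⁹ km = 2.654×10¹² m.
By Kepler's third law T = 2π√(a³/μ) = 2π × 3.753×10⁸ = 2.358×10⁹ s.
= 27290 days.

T ≈ 27300 days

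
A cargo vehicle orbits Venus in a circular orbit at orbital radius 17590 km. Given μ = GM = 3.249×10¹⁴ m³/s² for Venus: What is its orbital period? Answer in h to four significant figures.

T ≈ 7.143 h

r = 17590 km = 1.759×10⁷ m.
Kepler's third law: T = 2π√(r³/μ) = 2π√((1.759×10⁷)³ / 3.249×10¹⁴).
r³/μ = 1.675×10⁷ s², so T = 2π × 4.093×10³ = 2.572×10⁴ s.
Converting: 2.572×10⁴ s ÷ 3600 = 7.143 h.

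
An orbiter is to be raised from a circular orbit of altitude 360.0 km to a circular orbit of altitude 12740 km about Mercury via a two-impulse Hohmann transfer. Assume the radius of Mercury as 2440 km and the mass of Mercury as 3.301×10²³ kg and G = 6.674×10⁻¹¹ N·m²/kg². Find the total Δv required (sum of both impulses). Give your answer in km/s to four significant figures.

Δv_total ≈ 1.372 km/s

μ = GM = 6.674×10⁻¹¹ × 3.301×10²³ = 2.203×10¹³ m³/s².
r₁ = 2440 + 360.0 = 2800.0 km = 2.8000×10⁶ m.
r₂ = 2440 + 12740 = 15180 km = 1.5180×10⁷ m.
Transfer ellipse a_t = (r₁ + r₂)/2 = 8.990×10⁶ m.
At r₁: circular v_c1 = √(μ/r₁) = 2805 m/s; transfer-periherm v_p = √[μ(2/r₁ − 1/a_t)] = 3645 m/s.
Δv₁ = v_p − v_c1 = 839.9 m/s.
At r₂: circular v_c2 = √(μ/r₂) = 1205 m/s; transfer-apoherm v_a = √[μ(2/r₂ − 1/a_t)] = 672.3 m/s.
Δv₂ = v_c2 − v_a = 532.4 m/s.
Total Δv = Δv₁ + Δv₂ = 1372 m/s = 1.372 km/s.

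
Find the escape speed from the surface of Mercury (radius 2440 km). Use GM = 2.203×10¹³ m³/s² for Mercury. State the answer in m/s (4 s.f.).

r = R = 2.440×10⁶ m.
Escape speed v_esc = √(2μ/r) = √(2 × 2.203×10¹³ / 2.440×10⁶) = √(1.806×10⁷) = 4249 m/s.

v_esc ≈ 4249 m/s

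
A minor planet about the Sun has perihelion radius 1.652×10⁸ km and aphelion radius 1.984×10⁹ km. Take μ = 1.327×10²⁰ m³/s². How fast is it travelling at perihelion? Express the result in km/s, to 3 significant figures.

Semi-major axis a = (r_p + r_a)/2 = 1.0746×10⁹ km = 1.075×10¹² m.
Vis-viva: v² = μ(2/r − 1/a) = 1.327×10²⁰ × (1.211×10⁻¹¹ − 9.306×10⁻¹³) = 1.483×10⁹ m²/s².
v = 38510 m/s = 38.51 km/s.

v ≈ 38.5 km/s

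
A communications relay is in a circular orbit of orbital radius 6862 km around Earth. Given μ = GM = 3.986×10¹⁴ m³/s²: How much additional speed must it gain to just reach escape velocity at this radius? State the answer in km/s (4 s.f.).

r = 6862 km = 6.862×10⁶ m.
Circular speed v_c = √(μ/r) = 7622 m/s.
Escape speed v_esc = √(2μ/r) = √2 × v_c = 10780 m/s.
Δv = v_esc − v_c = 3157 m/s = 3.157 km/s.

Δv ≈ 3.157 km/s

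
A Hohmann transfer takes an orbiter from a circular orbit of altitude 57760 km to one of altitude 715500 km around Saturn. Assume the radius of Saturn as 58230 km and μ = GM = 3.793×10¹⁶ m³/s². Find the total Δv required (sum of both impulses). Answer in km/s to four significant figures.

r₁ = 58230 + 57760 = 115990 km = 1.1599×10⁸ m.
r₂ = 58230 + 715500 = 773730 km = 7.7373×10⁸ m.
Transfer ellipse a_t = (r₁ + r₂)/2 = 4.449×10⁸ m.
At r₁: circular v_c1 = √(μ/r₁) = 18080 m/s; transfer-perikrone v_p = √[μ(2/r₁ − 1/a_t)] = 23850 m/s.
Δv₁ = v_p − v_c1 = 5765 m/s.
At r₂: circular v_c2 = √(μ/r₂) = 7002 m/s; transfer-apokrone v_a = √[μ(2/r₂ − 1/a_t)] = 3575 m/s.
Δv₂ = v_c2 − v_a = 3426 m/s.
Total Δv = Δv₁ + Δv₂ = 9192 m/s = 9.192 km/s.

Δv_total ≈ 9.192 km/s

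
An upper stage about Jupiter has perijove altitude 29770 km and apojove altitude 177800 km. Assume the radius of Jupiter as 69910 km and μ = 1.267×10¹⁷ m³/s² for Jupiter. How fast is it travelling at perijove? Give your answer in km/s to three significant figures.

v ≈ 42.6 km/s

r_p = 69910 + 29770 = 99680 km = 9.9680×10⁷ m.
r_a = 69910 + 177800 = 247710 km = 2.4771×10⁸ m.
Semi-major axis a = (r_p + r_a)/2 = 1.7370×10⁵ km = 1.737×10⁸ m.
Vis-viva: v² = μ(2/r − 1/a) = 1.267×10¹⁷ × (2.006×10⁻⁸ − 5.757×10⁻⁹) = 1.813×10⁹ m²/s².
v = 42580 m/s = 42.58 km/s.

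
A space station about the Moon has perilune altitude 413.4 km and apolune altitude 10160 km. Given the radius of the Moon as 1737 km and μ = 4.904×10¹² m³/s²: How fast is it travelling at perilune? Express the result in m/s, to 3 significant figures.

v ≈ 1970 m/s

r_p = 1737 + 413.4 = 2150.4 km = 2.1504×10⁶ m.
r_a = 1737 + 10160 = 11897 km = 1.1897×10⁷ m.
Semi-major axis a = (r_p + r_a)/2 = 7023.7 km = 7.024×10⁶ m.
Vis-viva: v² = μ(2/r − 1/a) = 4.904×10¹² × (9.301×10⁻⁷ − 1.424×10⁻⁷) = 3.863×10⁶ m²/s².
v = 1965 m/s.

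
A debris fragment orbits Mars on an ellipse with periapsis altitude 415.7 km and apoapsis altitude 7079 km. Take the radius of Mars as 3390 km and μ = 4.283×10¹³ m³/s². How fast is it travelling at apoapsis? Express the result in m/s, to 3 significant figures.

v ≈ 1480 m/s

r_p = 3390 + 415.7 = 3805.7 km = 3.8057×10⁶ m.
r_a = 3390 + 7079 = 10469 km = 1.0469×10⁷ m.
Semi-major axis a = (r_p + r_a)/2 = 7137.4 km = 7.137×10⁶ m.
Vis-viva: v² = μ(2/r − 1/a) = 4.283×10¹³ × (1.910×10⁻⁷ − 1.401×10⁻⁷) = 2.181×10⁶ m²/s².
v = 1477 m/s.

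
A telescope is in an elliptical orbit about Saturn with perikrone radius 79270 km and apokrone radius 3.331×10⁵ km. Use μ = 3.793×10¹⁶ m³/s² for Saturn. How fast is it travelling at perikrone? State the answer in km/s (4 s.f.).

Semi-major axis a = (r_p + r_a)/2 = 2.0618×10⁵ km = 2.062×10⁸ m.
Vis-viva: v² = μ(2/r − 1/a) = 3.793×10¹⁶ × (2.523×10⁻⁸ − 4.850×10⁻⁹) = 7.730×10⁸ m²/s².
v = 27800 m/s = 27.80 km/s.

v ≈ 27.80 km/s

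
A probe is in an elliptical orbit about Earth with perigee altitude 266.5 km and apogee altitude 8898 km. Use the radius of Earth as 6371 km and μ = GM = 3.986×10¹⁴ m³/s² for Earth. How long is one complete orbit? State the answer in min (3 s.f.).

T ≈ 190 min

r_p = 6371 + 266.5 = 6637.5 km = 6.6375×10⁶ m.
r_a = 6371 + 8898 = 15269 km = 1.5269×10⁷ m.
Semi-major axis a = (r_p + r_a)/2 = (6637.5 + 15269)/2 = 10953 km = 1.095×10⁷ m.
By Kepler's third law T = 2π√(a³/μ) = 2π × 1.816×10³ = 1.141×10⁴ s.
= 190.1 min.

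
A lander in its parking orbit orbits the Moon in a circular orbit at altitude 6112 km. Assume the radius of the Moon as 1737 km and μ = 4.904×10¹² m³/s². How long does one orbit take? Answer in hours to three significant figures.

T ≈ 17.3 hours

r = 1737 + 6112 = 7849.0 km = 7.8490×10⁶ m.
Kepler's third law: T = 2π√(r³/μ) = 2π√((7.849×10⁶)³ / 4.904×10¹²).
r³/μ = 9.860×10⁷ s², so T = 2π × 9.930×10³ = 6.239×10⁴ s.
Converting: 6.239×10⁴ s ÷ 3600 = 17.33 hours.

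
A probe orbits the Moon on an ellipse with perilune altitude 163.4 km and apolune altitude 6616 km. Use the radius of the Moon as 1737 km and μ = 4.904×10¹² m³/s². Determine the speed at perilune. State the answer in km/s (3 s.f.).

v ≈ 2.05 km/s

r_p = 1737 + 163.4 = 1900.4 km = 1.9004×10⁶ m.
r_a = 1737 + 6616 = 8353.0 km = 8.3530×10⁶ m.
Semi-major axis a = (r_p + r_a)/2 = 5126.7 km = 5.127×10⁶ m.
Vis-viva: v² = μ(2/r − 1/a) = 4.904×10¹² × (1.052×10⁻⁶ − 1.951×10⁻⁷) = 4.204×10⁶ m²/s².
v = 2050 m/s = 2.050 km/s.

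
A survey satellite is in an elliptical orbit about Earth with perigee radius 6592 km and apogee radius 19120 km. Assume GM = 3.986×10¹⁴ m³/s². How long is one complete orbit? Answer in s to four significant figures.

T ≈ 14510 s

Semi-major axis a = (r_p + r_a)/2 = (6592.0 + 19120)/2 = 12856 km = 1.286×10⁷ m.
By Kepler's third law T = 2π√(a³/μ) = 2π × 2.309×10³ = 1.451×10⁴ s.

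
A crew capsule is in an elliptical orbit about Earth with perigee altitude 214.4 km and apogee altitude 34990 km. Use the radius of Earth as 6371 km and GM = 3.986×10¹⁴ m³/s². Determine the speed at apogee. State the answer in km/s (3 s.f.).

v ≈ 1.63 km/s

r_p = 6371 + 214.4 = 6585.4 km = 6.5854×10⁶ m.
r_a = 6371 + 34990 = 41361 km = 4.1361×10⁷ m.
Semi-major axis a = (r_p + r_a)/2 = 23973 km = 2.397×10⁷ m.
Vis-viva: v² = μ(2/r − 1/a) = 3.986×10¹⁴ × (4.835×10⁻⁸ − 4.171×10⁻⁸) = 2.647×10⁶ m²/s².
v = 1627 m/s = 1.627 km/s.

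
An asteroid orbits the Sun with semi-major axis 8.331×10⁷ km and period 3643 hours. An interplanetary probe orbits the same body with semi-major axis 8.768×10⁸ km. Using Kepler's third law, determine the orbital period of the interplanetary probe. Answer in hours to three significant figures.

T₂ ≈ 1.24×10⁵ hours

Kepler's third law: T² ∝ a³, so T₂ = T₁ (a₂/a₁)^(3/2).
a₂/a₁ = 10.52, (a₂/a₁)^(3/2) = 34.14.
T₂ = 3643 × 34.14 = 1.244×10⁵ hours.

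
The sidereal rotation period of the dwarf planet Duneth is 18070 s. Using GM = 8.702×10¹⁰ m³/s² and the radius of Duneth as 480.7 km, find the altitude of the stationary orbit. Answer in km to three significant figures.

A synchronous orbit has period T, so by Kepler's third law a = (μT²/4π²)^(1/3).
μT²/4π² = 8.702×10¹⁰ × (1.807×10⁴)² / 39.48 = 7.197×10¹⁷ m³.
a = 8.962×10⁵ m = 896.17 km.
Altitude h = a − R = 896.17 − 480.7 = 415.47 km.

h_sync ≈ 415 km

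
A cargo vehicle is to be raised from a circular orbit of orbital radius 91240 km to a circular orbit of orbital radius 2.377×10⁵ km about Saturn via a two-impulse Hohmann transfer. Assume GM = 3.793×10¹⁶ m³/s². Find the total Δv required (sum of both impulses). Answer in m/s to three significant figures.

r₁ = 91240 km = 9.124×10⁷ m.
r₂ = 2.377×10⁵ km = 2.377×10⁸ m.
Transfer ellipse a_t = (r₁ + r₂)/2 = 1.645×10⁸ m.
At r₁: circular v_c1 = √(μ/r₁) = 20390 m/s; transfer-perikrone v_p = √[μ(2/r₁ − 1/a_t)] = 24510 m/s.
Δv₁ = v_p − v_c1 = 4122 m/s.
At r₂: circular v_c2 = √(μ/r₂) = 12630 m/s; transfer-apokrone v_a = √[μ(2/r₂ − 1/a_t)] = 9409 m/s.
Δv₂ = v_c2 − v_a = 3224 m/s.
Total Δv = Δv₁ + Δv₂ = 7346 m/s.

Δv_total ≈ 7350 m/s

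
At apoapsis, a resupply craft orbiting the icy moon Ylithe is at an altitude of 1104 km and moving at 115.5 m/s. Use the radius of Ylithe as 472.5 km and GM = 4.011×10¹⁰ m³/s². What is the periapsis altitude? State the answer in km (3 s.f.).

r_a = 472.5 + 1104 = 1576.5 km = 1.576×10⁶ m.
Specific energy ε = v²/2 − μ/r = -1.877×10⁴ J/kg, so a = −μ/(2ε) = 1.068×10⁶ m.
The apsides satisfy r_p + r_a = 2a, so the periapsis radius is 2a − r_a = 5.602×10⁵ m = 560.16 km.
Periapsis altitude = 560.16 − 472.5 = 87.658 km.

periapsis altitude ≈ 87.7 km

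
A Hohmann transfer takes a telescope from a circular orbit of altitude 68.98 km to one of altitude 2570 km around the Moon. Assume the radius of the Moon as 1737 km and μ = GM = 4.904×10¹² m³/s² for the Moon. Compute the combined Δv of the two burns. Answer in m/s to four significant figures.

r₁ = 1737 + 68.98 = 1806.0 km = 1.8060×10⁶ m.
r₂ = 1737 + 2570 = 4307.0 km = 4.3070×10⁶ m.
Transfer ellipse a_t = (r₁ + r₂)/2 = 3.056×10⁶ m.
At r₁: circular v_c1 = √(μ/r₁) = 1648 m/s; transfer-perilune v_p = √[μ(2/r₁ − 1/a_t)] = 1956 m/s.
Δv₁ = v_p − v_c1 = 308.3 m/s.
At r₂: circular v_c2 = √(μ/r₂) = 1067 m/s; transfer-apolune v_a = √[μ(2/r₂ − 1/a_t)] = 820.2 m/s.
Δv₂ = v_c2 − v_a = 246.8 m/s.
Total Δv = Δv₁ + Δv₂ = 555.1 m/s.

Δv_total ≈ 555.1 m/s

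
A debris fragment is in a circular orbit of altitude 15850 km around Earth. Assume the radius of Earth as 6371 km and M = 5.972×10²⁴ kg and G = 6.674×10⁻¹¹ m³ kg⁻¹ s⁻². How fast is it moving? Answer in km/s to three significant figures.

v ≈ 4.24 km/s

μ = GM = 6.674×10⁻¹¹ × 5.972×10²⁴ = 3.986×10¹⁴ m³/s².
r = 6371 + 15850 = 22221 km = 2.2221×10⁷ m.
For a circular orbit v = √(μ/r) = √(3.986×10¹⁴ / 2.222×10⁷) = √(1.794×10⁷) = 4235 m/s.
That is 4.235 km/s.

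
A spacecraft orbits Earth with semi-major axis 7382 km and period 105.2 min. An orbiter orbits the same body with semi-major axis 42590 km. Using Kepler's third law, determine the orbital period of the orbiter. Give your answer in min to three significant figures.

T₂ ≈ 1460 min

Kepler's third law: T² ∝ a³, so T₂ = T₁ (a₂/a₁)^(3/2).
a₂/a₁ = 5.769, (a₂/a₁)^(3/2) = 13.86.
T₂ = 105.2 × 13.86 = 1458 min.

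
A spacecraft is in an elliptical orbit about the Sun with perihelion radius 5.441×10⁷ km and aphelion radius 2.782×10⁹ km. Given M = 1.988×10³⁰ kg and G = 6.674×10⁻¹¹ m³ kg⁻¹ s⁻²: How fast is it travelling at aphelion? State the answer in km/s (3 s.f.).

μ = GM = 6.674×10⁻¹¹ × 1.988×10³⁰ = 1.327×10²⁰ m³/s².
Semi-major axis a = (r_p + r_a)/2 = 1.4182×10⁹ km = 1.418×10¹² m.
Vis-viva: v² = μ(2/r − 1/a) = 1.327×10²⁰ × (7.189×10⁻¹³ − 7.051×10⁻¹³) = 1.830×10⁶ m²/s².
v = 1353 m/s = 1.353 km/s.

v ≈ 1.35 km/s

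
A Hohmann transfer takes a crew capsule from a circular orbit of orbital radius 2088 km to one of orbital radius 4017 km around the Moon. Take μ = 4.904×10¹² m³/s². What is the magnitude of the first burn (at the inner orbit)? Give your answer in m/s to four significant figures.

Δv ≈ 225.5 m/s

r₁ = 2088 km = 2.088×10⁶ m.
r₂ = 4017 km = 4.017×10⁶ m.
Transfer ellipse a_t = (r₁ + r₂)/2 = 3.052×10⁶ m.
At r₁: circular v_c1 = √(μ/r₁) = 1533 m/s; transfer-perilune v_p = √[μ(2/r₁ − 1/a_t)] = 1758 m/s.
Δv₁ = v_p − v_c1 = 225.5 m/s.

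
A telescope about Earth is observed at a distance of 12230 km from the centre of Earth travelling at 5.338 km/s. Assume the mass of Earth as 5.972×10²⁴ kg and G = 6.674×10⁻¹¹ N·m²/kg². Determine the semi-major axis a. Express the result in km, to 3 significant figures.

μ = GM = 6.674×10⁻¹¹ × 5.972×10²⁴ = 3.986×10¹⁴ m³/s².
r = 1.223×10⁷ m.
Specific orbital energy ε = v²/2 − μ/r = (5338)²/2 − 3.986×10¹⁴/1.223×10⁷ = -1.834×10⁷ J/kg.
Since ε = −μ/(2a), a = −μ/(2ε) = 1.086×10⁷ m = 10865 km.

a ≈ 10900 km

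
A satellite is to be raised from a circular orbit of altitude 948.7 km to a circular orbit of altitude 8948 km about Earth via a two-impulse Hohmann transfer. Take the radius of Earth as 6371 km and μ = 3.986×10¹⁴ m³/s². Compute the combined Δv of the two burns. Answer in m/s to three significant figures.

Δv_total ≈ 2200 m/s

r₁ = 6371 + 948.7 = 7319.7 km = 7.3197×10⁶ m.
r₂ = 6371 + 8948 = 15319 km = 1.5319×10⁷ m.
Transfer ellipse a_t = (r₁ + r₂)/2 = 1.132×10⁷ m.
At r₁: circular v_c1 = √(μ/r₁) = 7379 m/s; transfer-perigee v_p = √[μ(2/r₁ − 1/a_t)] = 8585 m/s.
Δv₁ = v_p − v_c1 = 1205 m/s.
At r₂: circular v_c2 = √(μ/r₂) = 5101 m/s; transfer-apogee v_a = √[μ(2/r₂ − 1/a_t)] = 4102 m/s.
Δv₂ = v_c2 − v_a = 999.0 m/s.
Total Δv = Δv₁ + Δv₂ = 2204 m/s.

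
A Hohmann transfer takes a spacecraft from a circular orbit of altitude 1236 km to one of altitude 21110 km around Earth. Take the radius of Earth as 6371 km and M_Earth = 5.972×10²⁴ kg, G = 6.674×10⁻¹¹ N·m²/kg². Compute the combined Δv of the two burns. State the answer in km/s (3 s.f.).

μ = GM = 6.674×10⁻¹¹ × 5.972×10²⁴ = 3.986×10¹⁴ m³/s².
r₁ = 6371 + 1236 = 7607.0 km = 7.6070×10⁶ m.
r₂ = 6371 + 21110 = 27481 km = 2.7481×10⁷ m.
Transfer ellipse a_t = (r₁ + r₂)/2 = 1.754×10⁷ m.
At r₁: circular v_c1 = √(μ/r₁) = 7238 m/s; transfer-perigee v_p = √[μ(2/r₁ − 1/a_t)] = 9059 m/s.
Δv₁ = v_p − v_c1 = 1821 m/s.
At r₂: circular v_c2 = √(μ/r₂) = 3808 m/s; transfer-apogee v_a = √[μ(2/r₂ − 1/a_t)] = 2508 m/s.
Δv₂ = v_c2 − v_a = 1301 m/s.
Total Δv = Δv₁ + Δv₂ = 3122 m/s = 3.122 km/s.

Δv_total ≈ 3.12 km/s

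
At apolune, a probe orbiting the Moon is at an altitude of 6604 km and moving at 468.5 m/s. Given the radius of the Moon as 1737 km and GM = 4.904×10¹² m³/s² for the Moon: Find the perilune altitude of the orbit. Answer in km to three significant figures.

r_a = 1737 + 6604 = 8341.0 km = 8.341×10⁶ m.
Specific energy ε = v²/2 − μ/r = -4.782×10⁵ J/kg, so a = −μ/(2ε) = 5.128×10⁶ m.
The apsides satisfy r_p + r_a = 2a, so the perilune radius is 2a − r_a = 1.914×10⁶ m = 1914.3 km.
Perilune altitude = 1914.3 − 1737 = 177.27 km.

perilune altitude ≈ 177 km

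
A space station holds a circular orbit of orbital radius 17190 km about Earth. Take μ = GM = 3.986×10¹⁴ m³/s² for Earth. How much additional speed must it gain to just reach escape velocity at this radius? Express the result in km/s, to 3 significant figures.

r = 17190 km = 1.719×10⁷ m.
Circular speed v_c = √(μ/r) = 4815 m/s.
Escape speed v_esc = √(2μ/r) = √2 × v_c = 6810 m/s.
Δv = v_esc − v_c = 1995 m/s = 1.995 km/s.

Δv ≈ 1.99 km/s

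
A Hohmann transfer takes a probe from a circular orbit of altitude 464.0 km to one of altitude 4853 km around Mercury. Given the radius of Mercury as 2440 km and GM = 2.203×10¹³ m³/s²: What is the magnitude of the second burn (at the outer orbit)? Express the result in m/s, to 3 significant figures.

r₁ = 2440 + 464.0 = 2904.0 km = 2.9040×10⁶ m.
r₂ = 2440 + 4853 = 7293.0 km = 7.2930×10⁶ m.
Transfer ellipse a_t = (r₁ + r₂)/2 = 5.098×10⁶ m.
At r₁: circular v_c1 = √(μ/r₁) = 2754 m/s; transfer-periherm v_p = √[μ(2/r₁ − 1/a_t)] = 3294 m/s.
At r₂: circular v_c2 = √(μ/r₂) = 1738 m/s; transfer-apoherm v_a = √[μ(2/r₂ − 1/a_t)] = 1312 m/s.
Δv₂ = v_c2 − v_a = 426.3 m/s.

Δv ≈ 426 m/s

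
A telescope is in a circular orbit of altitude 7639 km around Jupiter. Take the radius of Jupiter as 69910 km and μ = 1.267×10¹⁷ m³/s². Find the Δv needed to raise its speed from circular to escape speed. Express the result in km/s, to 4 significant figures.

r = 69910 + 7639 = 77549 km = 7.7549×10⁷ m.
Circular speed v_c = √(μ/r) = 40420 m/s.
Escape speed v_esc = √(2μ/r) = √2 × v_c = 57160 m/s.
Δv = v_esc − v_c = 16740 m/s = 16.74 km/s.

Δv ≈ 16.74 km/s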